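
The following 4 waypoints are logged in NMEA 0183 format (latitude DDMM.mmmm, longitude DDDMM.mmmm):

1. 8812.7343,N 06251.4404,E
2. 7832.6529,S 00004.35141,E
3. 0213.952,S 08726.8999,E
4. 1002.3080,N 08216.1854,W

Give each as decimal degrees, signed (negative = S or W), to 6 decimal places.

1. 88.212238, 62.857340
2. -78.544215, 0.072524
3. -2.232533, 87.448332
4. 10.038467, -82.269757

Point 1:
  Latitude: degrees = first 2 digits = 88, minutes = 12.7343; 88 + 12.7343/60 = 88.2122383
  N ⇒ keep positive
  Lon: degrees = first 3 digits = 62, minutes = 51.4404; 62 + 51.4404/60 = 62.8573400
  E → positive
Point 2:
  Latitude: split at 2 digits → 78° and 32.6529′; 78 + 32.6529/60 = 78.5442150
  S → negative
  λ: degrees = first 3 digits = 0, minutes = 4.35141; 0 + 4.35141/60 = 0.0725235
  E ⇒ keep positive
Point 3:
  φ: split at 2 digits → 02° and 13.952′; 2 + 13.952/60 = 2.2325333
  S ⇒ negate
  λ: degrees = first 3 digits = 87, minutes = 26.8999; 87 + 26.8999/60 = 87.4483317
  E → positive
Point 4:
  Latitude: split at 2 digits → 10° and 2.308′; 10 + 2.308/60 = 10.0384667
  N → positive
  Lon: split at 3 digits → 082° and 16.1854′; 82 + 16.1854/60 = 82.2697567
  W → negative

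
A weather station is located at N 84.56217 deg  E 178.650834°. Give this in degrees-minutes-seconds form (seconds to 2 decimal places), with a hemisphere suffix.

84°33′43.81″ N, 178°39′3.00″ E

φ: whole degrees 84; 33.73020′ → 33′ and 43.8120″
λ: 0.650834 × 60 = 39.05004′ → 39′, remainder × 60 = 3.0024″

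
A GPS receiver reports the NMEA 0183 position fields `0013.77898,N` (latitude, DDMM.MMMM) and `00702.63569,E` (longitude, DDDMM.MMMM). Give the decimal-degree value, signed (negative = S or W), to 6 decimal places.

0.229650, 7.043928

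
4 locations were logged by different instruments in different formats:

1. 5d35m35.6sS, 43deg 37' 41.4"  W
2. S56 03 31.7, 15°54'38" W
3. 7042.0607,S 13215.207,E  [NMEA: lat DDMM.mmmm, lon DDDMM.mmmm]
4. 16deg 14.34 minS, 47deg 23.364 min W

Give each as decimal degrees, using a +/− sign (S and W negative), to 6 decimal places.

Point 1:
  φ: 5° + 35/60 + 35.6/3600 = 5 + 0.583333 + 0.009889 = 5.5932222
  S ⇒ negate
  λ: 43 + 37/60 + 41.4/3600 = 43.6281667
  W → negative
Point 2:
  φ: 3′ + 31.7″ = 3.52833′; 56 + 3.52833/60 = 56.0588056
  S ⇒ negate
  λ: 15 + 54/60 + 38/3600 = 15.9105556
  W ⇒ negate
Point 3:
  Latitude: degrees = first 2 digits = 70, minutes = 42.0607; 70 + 42.0607/60 = 70.7010117
  S → negative
  Lon: degrees = first 3 digits = 132, minutes = 15.207; 132 + 15.207/60 = 132.2534500
  E ⇒ keep positive
Point 4:
  Latitude: 16 + 14.34/60 = 16.2390000
  S ⇒ negate
  Lon: 23.364′ = 0.389400°; total 47.3894000
  W → negative

1. -5.593222, -43.628167
2. -56.058806, -15.910556
3. -70.701012, 132.253450
4. -16.239000, -47.389400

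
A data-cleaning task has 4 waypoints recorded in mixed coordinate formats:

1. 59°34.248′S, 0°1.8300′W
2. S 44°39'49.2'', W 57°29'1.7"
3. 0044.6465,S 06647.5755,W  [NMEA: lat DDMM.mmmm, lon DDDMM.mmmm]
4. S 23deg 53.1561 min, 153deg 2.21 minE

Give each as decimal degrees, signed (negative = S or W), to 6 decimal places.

1. -59.570800, -0.030500
2. -44.663667, -57.483806
3. -0.744108, -66.792925
4. -23.885935, 153.036833

Point 1:
  Latitude: 59 + 34.248/60 = 59.5708000
  S ⇒ negate
  λ: 1.83′ = 0.030500°; total 0.0305000
  W ⇒ negate
Point 2:
  Latitude: 44 + 39/60 + 49.2/3600 = 44.6636667
  S ⇒ negate
  Longitude: 57 + 29/60 + 1.7/3600 = 57.4838056
  W ⇒ negate
Point 3:
  φ: degrees = first 2 digits = 0, minutes = 44.6465; 0 + 44.6465/60 = 0.7441083
  S ⇒ negate
  Longitude: degrees = first 3 digits = 66, minutes = 47.5755; 66 + 47.5755/60 = 66.7929250
  W → negative
Point 4:
  Latitude: 23 + 53.1561/60 = 23.8859350
  S ⇒ negate
  Lon: 2.21′ = 0.036833°; total 153.0368333
  E ⇒ keep positive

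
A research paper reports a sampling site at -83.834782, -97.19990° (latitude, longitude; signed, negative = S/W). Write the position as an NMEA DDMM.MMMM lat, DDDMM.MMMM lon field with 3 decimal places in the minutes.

Latitude is negative → S; |value| = 83.834782
φ: minutes = (83.834782 − 83) × 60 = 50.08692
Longitude is negative → W; |value| = 97.199900
λ: minutes = (97.199900 − 97) × 60 = 11.99400

8350.087,S / 09711.994,W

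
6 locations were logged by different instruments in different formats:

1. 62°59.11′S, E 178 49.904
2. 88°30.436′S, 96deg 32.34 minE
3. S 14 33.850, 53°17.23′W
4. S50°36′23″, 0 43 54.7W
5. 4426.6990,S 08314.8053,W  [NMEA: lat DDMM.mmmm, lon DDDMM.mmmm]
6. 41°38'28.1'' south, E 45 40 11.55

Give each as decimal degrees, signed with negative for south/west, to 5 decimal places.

Point 1:
  Lat: 62 + 59.11/60 = 62.985167
  S ⇒ negate
  Lon: 49.904′ = 0.831733°; total 178.831733
  E → positive
Point 2:
  Latitude: 88 + 30.436/60 = 88.507267
  S → negative
  Lon: 96 + 32.34/60 = 96.539000
  E → positive
Point 3:
  Lat: 14 + 33.85/60 = 14.564167
  S → negative
  λ: 17.23′ = 0.287167°; total 53.287167
  hemisphere W, so the sign is −
Point 4:
  Lat: 50° + 36/60 + 23/3600 = 50 + 0.600000 + 0.006389 = 50.606389
  S → negative
  Lon: 0 + 43/60 + 54.7/3600 = 0.731861
  W → negative
Point 5:
  Lat: split at 2 digits → 44° and 26.699′; 44 + 26.699/60 = 44.444983
  hemisphere S, so the sign is −
  Lon: degrees = first 3 digits = 83, minutes = 14.8053; 83 + 14.8053/60 = 83.246755
  hemisphere W, so the sign is −
Point 6:
  Lat: 41° + 38/60 + 28.1/3600 = 41 + 0.633333 + 0.007806 = 41.641139
  S ⇒ negate
  Lon: 40′ + 11.55″ = 40.19250′; 45 + 40.19250/60 = 45.669875
  E ⇒ keep positive

1. -62.98517, 178.83173
2. -88.50727, 96.53900
3. -14.56417, -53.28717
4. -50.60639, -0.73186
5. -44.44498, -83.24676
6. -41.64114, 45.66988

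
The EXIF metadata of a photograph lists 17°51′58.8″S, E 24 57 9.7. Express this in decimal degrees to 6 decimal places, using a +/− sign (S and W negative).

-17.866333, 24.952694

φ: 17° + 51/60 + 58.8/3600 = 17 + 0.850000 + 0.016333 = 17.8663333
S ⇒ negate
Longitude: 24 + 57/60 + 9.7/3600 = 24.9526944
E ⇒ keep positive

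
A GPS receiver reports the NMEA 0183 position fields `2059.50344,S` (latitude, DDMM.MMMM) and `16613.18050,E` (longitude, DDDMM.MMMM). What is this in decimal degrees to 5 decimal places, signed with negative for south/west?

-20.99172, 166.21968

Lat: degrees = first 2 digits = 20, minutes = 59.50344; 20 + 59.50344/60 = 20.991724
S → negative
Longitude: degrees = first 3 digits = 166, minutes = 13.1805; 166 + 13.1805/60 = 166.219675
E → positive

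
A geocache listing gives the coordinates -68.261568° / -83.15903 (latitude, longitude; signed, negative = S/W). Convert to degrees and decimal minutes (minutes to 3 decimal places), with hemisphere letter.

68° 15.694′ S, 83° 9.542′ W

Latitude is negative → S; |value| = 68.261568
Lat: 68° + 0.261568 × 60 = 68° 15.69408′
Longitude is negative → W; |value| = 83.159030
λ: fractional part 0.159030 → 9.54180 minutes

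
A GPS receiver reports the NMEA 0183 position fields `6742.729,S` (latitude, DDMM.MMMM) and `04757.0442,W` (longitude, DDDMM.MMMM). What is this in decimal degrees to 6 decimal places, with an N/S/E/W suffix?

φ: degrees = first 2 digits = 67, minutes = 42.729; 67 + 42.729/60 = 67.7121500
Lon: split at 3 digits → 047° and 57.0442′; 47 + 57.0442/60 = 47.9507367

67.712150° S, 47.950737° W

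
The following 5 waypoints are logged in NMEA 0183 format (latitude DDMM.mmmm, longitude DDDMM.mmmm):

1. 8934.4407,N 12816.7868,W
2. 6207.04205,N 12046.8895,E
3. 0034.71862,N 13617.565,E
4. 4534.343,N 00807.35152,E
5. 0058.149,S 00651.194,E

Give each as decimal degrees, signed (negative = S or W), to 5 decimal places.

1. 89.57401, -128.27978
2. 62.11737, 120.78149
3. 0.57864, 136.29275
4. 45.57238, 8.12253
5. -0.96915, 6.85323

Point 1:
  φ: split at 2 digits → 89° and 34.4407′; 89 + 34.4407/60 = 89.574012
  N ⇒ keep positive
  λ: split at 3 digits → 128° and 16.7868′; 128 + 16.7868/60 = 128.279780
  W → negative
Point 2:
  Lat: degrees = first 2 digits = 62, minutes = 7.04205; 62 + 7.04205/60 = 62.117368
  N ⇒ keep positive
  λ: split at 3 digits → 120° and 46.8895′; 120 + 46.8895/60 = 120.781492
  E → positive
Point 3:
  φ: degrees = first 2 digits = 0, minutes = 34.71862; 0 + 34.71862/60 = 0.578644
  N → positive
  λ: degrees = first 3 digits = 136, minutes = 17.565; 136 + 17.565/60 = 136.292750
  E → positive
Point 4:
  Lat: split at 2 digits → 45° and 34.343′; 45 + 34.343/60 = 45.572383
  N → positive
  Longitude: split at 3 digits → 008° and 7.35152′; 8 + 7.35152/60 = 8.122525
  E → positive
Point 5:
  Lat: degrees = first 2 digits = 0, minutes = 58.149; 0 + 58.149/60 = 0.969150
  S → negative
  λ: split at 3 digits → 006° and 51.194′; 6 + 51.194/60 = 6.853233
  E → positive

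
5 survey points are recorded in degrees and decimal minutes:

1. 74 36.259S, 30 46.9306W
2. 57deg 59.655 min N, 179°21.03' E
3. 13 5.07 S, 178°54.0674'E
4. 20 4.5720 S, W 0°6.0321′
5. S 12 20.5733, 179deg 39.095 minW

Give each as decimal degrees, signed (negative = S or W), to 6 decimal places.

Point 1:
  φ: 74 + 36.259/60 = 74.6043167
  S → negative
  λ: 46.9306′ = 0.782177°; total 30.7821767
  W ⇒ negate
Point 2:
  Latitude: 59.655′ = 0.994250°; total 57.9942500
  N → positive
  Longitude: 179 + 21.03/60 = 179.3505000
  E → positive
Point 3:
  φ: 13 + 5.07/60 = 13.0845000
  hemisphere S, so the sign is −
  Lon: 54.0674′ = 0.901123°; total 178.9011233
  E → positive
Point 4:
  φ: 20 + 4.572/60 = 20.0762000
  hemisphere S, so the sign is −
  λ: 0 + 6.0321/60 = 0.1005350
  W ⇒ negate
Point 5:
  φ: 20.5733′ = 0.342888°; total 12.3428883
  hemisphere S, so the sign is −
  Longitude: 179 + 39.095/60 = 179.6515833
  hemisphere W, so the sign is −

1. -74.604317, -30.782177
2. 57.994250, 179.350500
3. -13.084500, 178.901123
4. -20.076200, -0.100535
5. -12.342888, -179.651583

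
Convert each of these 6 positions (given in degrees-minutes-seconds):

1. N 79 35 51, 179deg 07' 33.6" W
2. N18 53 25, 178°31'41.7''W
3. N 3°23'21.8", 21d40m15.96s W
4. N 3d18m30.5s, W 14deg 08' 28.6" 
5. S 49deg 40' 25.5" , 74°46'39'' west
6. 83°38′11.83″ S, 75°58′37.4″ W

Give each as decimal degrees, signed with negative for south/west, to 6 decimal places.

1. 79.597500, -179.126000
2. 18.890278, -178.528250
3. 3.389389, -21.671100
4. 3.308472, -14.141278
5. -49.673750, -74.777500
6. -83.636619, -75.977056

Point 1:
  Latitude: 79° + 35/60 + 51/3600 = 79 + 0.583333 + 0.014167 = 79.5975000
  N → positive
  Lon: 179° + 7/60 + 33.6/3600 = 179 + 0.116667 + 0.009333 = 179.1260000
  hemisphere W, so the sign is −
Point 2:
  φ: 18 + 53/60 + 25/3600 = 18.8902778
  N ⇒ keep positive
  λ: 178° + 31/60 + 41.7/3600 = 178 + 0.516667 + 0.011583 = 178.5282500
  W → negative
Point 3:
  Latitude: 3 + 23/60 + 21.8/3600 = 3.3893889
  N → positive
  Lon: 21° + 40/60 + 15.96/3600 = 21 + 0.666667 + 0.004433 = 21.6711000
  W → negative
Point 4:
  Lat: 18′ + 30.5″ = 18.50833′; 3 + 18.50833/60 = 3.3084722
  N → positive
  Longitude: 8′ + 28.6″ = 8.47667′; 14 + 8.47667/60 = 14.1412778
  hemisphere W, so the sign is −
Point 5:
  Latitude: 40′ + 25.5″ = 40.42500′; 49 + 40.42500/60 = 49.6737500
  hemisphere S, so the sign is −
  Lon: 46′ + 39″ = 46.65000′; 74 + 46.65000/60 = 74.7775000
  W ⇒ negate
Point 6:
  Latitude: 83° + 38/60 + 11.83/3600 = 83 + 0.633333 + 0.003286 = 83.6366194
  hemisphere S, so the sign is −
  Lon: 58′ + 37.4″ = 58.62333′; 75 + 58.62333/60 = 75.9770556
  W → negative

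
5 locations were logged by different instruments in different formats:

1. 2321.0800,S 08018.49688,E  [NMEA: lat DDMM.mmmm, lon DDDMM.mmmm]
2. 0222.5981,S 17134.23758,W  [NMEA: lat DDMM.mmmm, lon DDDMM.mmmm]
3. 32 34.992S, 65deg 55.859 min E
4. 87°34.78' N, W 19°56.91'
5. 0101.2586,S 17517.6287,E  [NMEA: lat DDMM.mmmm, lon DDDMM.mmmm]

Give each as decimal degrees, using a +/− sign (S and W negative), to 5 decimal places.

Point 1:
  Latitude: degrees = first 2 digits = 23, minutes = 21.08; 23 + 21.08/60 = 23.351333
  S → negative
  Longitude: split at 3 digits → 080° and 18.49688′; 80 + 18.49688/60 = 80.308281
  E → positive
Point 2:
  Lat: degrees = first 2 digits = 2, minutes = 22.5981; 2 + 22.5981/60 = 2.376635
  S → negative
  Longitude: split at 3 digits → 171° and 34.23758′; 171 + 34.23758/60 = 171.570626
  W ⇒ negate
Point 3:
  Lat: 32 + 34.992/60 = 32.583200
  hemisphere S, so the sign is −
  Longitude: 65 + 55.859/60 = 65.930983
  E ⇒ keep positive
Point 4:
  Latitude: 87 + 34.78/60 = 87.579667
  N ⇒ keep positive
  Longitude: 56.91′ = 0.948500°; total 19.948500
  W → negative
Point 5:
  Lat: split at 2 digits → 01° and 1.2586′; 1 + 1.2586/60 = 1.020977
  S ⇒ negate
  Longitude: split at 3 digits → 175° and 17.6287′; 175 + 17.6287/60 = 175.293812
  E ⇒ keep positive

1. -23.35133, 80.30828
2. -2.37664, -171.57063
3. -32.58320, 65.93098
4. 87.57967, -19.94850
5. -1.02098, 175.29381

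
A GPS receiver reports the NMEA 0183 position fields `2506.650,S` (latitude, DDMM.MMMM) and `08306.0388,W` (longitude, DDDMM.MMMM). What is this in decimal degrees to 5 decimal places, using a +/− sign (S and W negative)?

-25.11083, -83.10065

φ: degrees = first 2 digits = 25, minutes = 6.65; 25 + 6.65/60 = 25.110833
S → negative
λ: degrees = first 3 digits = 83, minutes = 6.0388; 83 + 6.0388/60 = 83.100647
hemisphere W, so the sign is −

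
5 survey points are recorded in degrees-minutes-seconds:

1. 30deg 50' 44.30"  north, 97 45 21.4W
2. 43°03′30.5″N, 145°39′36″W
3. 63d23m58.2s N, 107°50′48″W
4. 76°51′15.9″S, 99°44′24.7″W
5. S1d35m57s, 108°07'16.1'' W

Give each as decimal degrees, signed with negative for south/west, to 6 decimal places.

1. 30.845639, -97.755944
2. 43.058472, -145.660000
3. 63.399500, -107.846667
4. -76.854417, -99.740194
5. -1.599167, -108.121139

Point 1:
  φ: 50′ + 44.3″ = 50.73833′; 30 + 50.73833/60 = 30.8456389
  N → positive
  Lon: 97 + 45/60 + 21.4/3600 = 97.7559444
  W → negative
Point 2:
  Lat: 43° + 3/60 + 30.5/3600 = 43 + 0.050000 + 0.008472 = 43.0584722
  N → positive
  Longitude: 145 + 39/60 + 36/3600 = 145.6600000
  hemisphere W, so the sign is −
Point 3:
  φ: 63 + 23/60 + 58.2/3600 = 63.3995000
  N → positive
  Longitude: 107 + 50/60 + 48/3600 = 107.8466667
  hemisphere W, so the sign is −
Point 4:
  φ: 76° + 51/60 + 15.9/3600 = 76 + 0.850000 + 0.004417 = 76.8544167
  S → negative
  Lon: 99 + 44/60 + 24.7/3600 = 99.7401944
  W → negative
Point 5:
  φ: 1 + 35/60 + 57/3600 = 1.5991667
  S → negative
  λ: 108 + 7/60 + 16.1/3600 = 108.1211389
  W → negative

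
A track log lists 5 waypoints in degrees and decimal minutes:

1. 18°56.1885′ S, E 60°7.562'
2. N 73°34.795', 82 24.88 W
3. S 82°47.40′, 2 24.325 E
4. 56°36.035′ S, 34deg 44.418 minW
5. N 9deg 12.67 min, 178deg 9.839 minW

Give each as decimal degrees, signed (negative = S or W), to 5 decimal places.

1. -18.93648, 60.12603
2. 73.57992, -82.41467
3. -82.79000, 2.40542
4. -56.60058, -34.74030
5. 9.21117, -178.16398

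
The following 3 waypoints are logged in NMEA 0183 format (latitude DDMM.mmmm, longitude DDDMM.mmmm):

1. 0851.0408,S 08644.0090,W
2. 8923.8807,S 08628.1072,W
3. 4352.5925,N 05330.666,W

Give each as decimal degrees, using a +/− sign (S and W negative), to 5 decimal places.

Point 1:
  Lat: degrees = first 2 digits = 8, minutes = 51.0408; 8 + 51.0408/60 = 8.850680
  hemisphere S, so the sign is −
  Lon: split at 3 digits → 086° and 44.009′; 86 + 44.009/60 = 86.733483
  W → negative
Point 2:
  Latitude: degrees = first 2 digits = 89, minutes = 23.8807; 89 + 23.8807/60 = 89.398012
  hemisphere S, so the sign is −
  Lon: degrees = first 3 digits = 86, minutes = 28.1072; 86 + 28.1072/60 = 86.468453
  W → negative
Point 3:
  Latitude: degrees = first 2 digits = 43, minutes = 52.5925; 43 + 52.5925/60 = 43.876542
  N ⇒ keep positive
  Longitude: split at 3 digits → 053° and 30.666′; 53 + 30.666/60 = 53.511100
  W ⇒ negate

1. -8.85068, -86.73348
2. -89.39801, -86.46845
3. 43.87654, -53.51110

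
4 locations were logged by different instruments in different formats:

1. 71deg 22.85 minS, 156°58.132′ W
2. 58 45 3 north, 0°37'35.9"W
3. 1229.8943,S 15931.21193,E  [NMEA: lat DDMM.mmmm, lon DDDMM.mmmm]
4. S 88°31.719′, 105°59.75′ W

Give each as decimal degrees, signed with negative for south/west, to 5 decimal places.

Point 1:
  φ: 71 + 22.85/60 = 71.380833
  S → negative
  λ: 58.132′ = 0.968867°; total 156.968867
  hemisphere W, so the sign is −
Point 2:
  φ: 45′ + 3″ = 45.05000′; 58 + 45.05000/60 = 58.750833
  N ⇒ keep positive
  Longitude: 0° + 37/60 + 35.9/3600 = 0 + 0.616667 + 0.009972 = 0.626639
  hemisphere W, so the sign is −
Point 3:
  Lat: degrees = first 2 digits = 12, minutes = 29.8943; 12 + 29.8943/60 = 12.498238
  S ⇒ negate
  Longitude: degrees = first 3 digits = 159, minutes = 31.21193; 159 + 31.21193/60 = 159.520199
  E ⇒ keep positive
Point 4:
  Lat: 31.719′ = 0.528650°; total 88.528650
  S → negative
  Longitude: 105 + 59.75/60 = 105.995833
  hemisphere W, so the sign is −

1. -71.38083, -156.96887
2. 58.75083, -0.62664
3. -12.49824, 159.52020
4. -88.52865, -105.99583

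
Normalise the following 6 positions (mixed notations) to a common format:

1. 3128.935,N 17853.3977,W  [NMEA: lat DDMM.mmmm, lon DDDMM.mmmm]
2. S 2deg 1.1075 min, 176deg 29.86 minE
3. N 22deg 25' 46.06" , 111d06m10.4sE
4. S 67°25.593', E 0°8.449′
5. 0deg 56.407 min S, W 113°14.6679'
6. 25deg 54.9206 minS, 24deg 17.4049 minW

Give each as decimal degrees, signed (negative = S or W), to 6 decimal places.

1. 31.482250, -178.889962
2. -2.018458, 176.497667
3. 22.429461, 111.102889
4. -67.426550, 0.140817
5. -0.940117, -113.244465
6. -25.915343, -24.290082

Point 1:
  φ: degrees = first 2 digits = 31, minutes = 28.935; 31 + 28.935/60 = 31.4822500
  N → positive
  Longitude: degrees = first 3 digits = 178, minutes = 53.3977; 178 + 53.3977/60 = 178.8899617
  W → negative
Point 2:
  Lat: 1.1075′ = 0.018458°; total 2.0184583
  S → negative
  λ: 176 + 29.86/60 = 176.4976667
  E → positive
Point 3:
  Lat: 22 + 25/60 + 46.06/3600 = 22.4294611
  N → positive
  λ: 111° + 6/60 + 10.4/3600 = 111 + 0.100000 + 0.002889 = 111.1028889
  E → positive
Point 4:
  φ: 25.593′ = 0.426550°; total 67.4265500
  hemisphere S, so the sign is −
  λ: 8.449′ = 0.140817°; total 0.1408167
  E ⇒ keep positive
Point 5:
  Lat: 56.407′ = 0.940117°; total 0.9401167
  S → negative
  λ: 14.6679′ = 0.244465°; total 113.2444650
  hemisphere W, so the sign is −
Point 6:
  Latitude: 54.9206′ = 0.915343°; total 25.9153433
  hemisphere S, so the sign is −
  λ: 17.4049′ = 0.290082°; total 24.2900817
  hemisphere W, so the sign is −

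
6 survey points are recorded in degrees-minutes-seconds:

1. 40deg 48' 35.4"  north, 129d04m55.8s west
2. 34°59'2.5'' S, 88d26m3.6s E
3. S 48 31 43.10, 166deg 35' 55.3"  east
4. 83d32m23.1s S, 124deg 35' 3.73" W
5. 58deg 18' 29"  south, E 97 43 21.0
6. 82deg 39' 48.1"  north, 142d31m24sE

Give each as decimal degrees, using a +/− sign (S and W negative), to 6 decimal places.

1. 40.809833, -129.082167
2. -34.984028, 88.434333
3. -48.528639, 166.598694
4. -83.539750, -124.584369
5. -58.308056, 97.722500
6. 82.663361, 142.523333

Point 1:
  Latitude: 48′ + 35.4″ = 48.59000′; 40 + 48.59000/60 = 40.8098333
  N → positive
  Lon: 4′ + 55.8″ = 4.93000′; 129 + 4.93000/60 = 129.0821667
  W → negative
Point 2:
  φ: 34° + 59/60 + 2.5/3600 = 34 + 0.983333 + 0.000694 = 34.9840278
  S ⇒ negate
  λ: 26′ + 3.6″ = 26.06000′; 88 + 26.06000/60 = 88.4343333
  E ⇒ keep positive
Point 3:
  φ: 31′ + 43.1″ = 31.71833′; 48 + 31.71833/60 = 48.5286389
  S ⇒ negate
  Lon: 166° + 35/60 + 55.3/3600 = 166 + 0.583333 + 0.015361 = 166.5986944
  E ⇒ keep positive
Point 4:
  φ: 83 + 32/60 + 23.1/3600 = 83.5397500
  S → negative
  Longitude: 124° + 35/60 + 3.73/3600 = 124 + 0.583333 + 0.001036 = 124.5843694
  W ⇒ negate
Point 5:
  Latitude: 58° + 18/60 + 29/3600 = 58 + 0.300000 + 0.008056 = 58.3080556
  S ⇒ negate
  Longitude: 43′ + 21″ = 43.35000′; 97 + 43.35000/60 = 97.7225000
  E → positive
Point 6:
  Lat: 39′ + 48.1″ = 39.80167′; 82 + 39.80167/60 = 82.6633611
  N → positive
  λ: 142° + 31/60 + 24/3600 = 142 + 0.516667 + 0.006667 = 142.5233333
  E ⇒ keep positive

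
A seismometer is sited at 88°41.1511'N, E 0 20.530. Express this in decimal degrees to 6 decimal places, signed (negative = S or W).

Lat: 41.1511′ = 0.685852°; total 88.6858517
N ⇒ keep positive
Longitude: 20.53′ = 0.342167°; total 0.3421667
E → positive

88.685852, 0.342167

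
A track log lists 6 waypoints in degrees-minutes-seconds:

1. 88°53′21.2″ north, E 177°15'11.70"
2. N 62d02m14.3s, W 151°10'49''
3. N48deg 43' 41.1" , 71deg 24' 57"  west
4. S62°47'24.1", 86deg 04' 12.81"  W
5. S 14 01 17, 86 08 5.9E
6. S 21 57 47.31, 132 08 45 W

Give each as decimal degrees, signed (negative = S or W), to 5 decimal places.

1. 88.88922, 177.25325
2. 62.03731, -151.18028
3. 48.72808, -71.41583
4. -62.79003, -86.07023
5. -14.02139, 86.13497
6. -21.96314, -132.14583

Point 1:
  Lat: 88° + 53/60 + 21.2/3600 = 88 + 0.883333 + 0.005889 = 88.889222
  N ⇒ keep positive
  Longitude: 15′ + 11.7″ = 15.19500′; 177 + 15.19500/60 = 177.253250
  E → positive
Point 2:
  Lat: 2′ + 14.3″ = 2.23833′; 62 + 2.23833/60 = 62.037306
  N ⇒ keep positive
  Lon: 10′ + 49″ = 10.81667′; 151 + 10.81667/60 = 151.180278
  W → negative
Point 3:
  Lat: 48 + 43/60 + 41.1/3600 = 48.728083
  N ⇒ keep positive
  λ: 24′ + 57″ = 24.95000′; 71 + 24.95000/60 = 71.415833
  hemisphere W, so the sign is −
Point 4:
  Lat: 62 + 47/60 + 24.1/3600 = 62.790028
  S → negative
  λ: 86° + 4/60 + 12.81/3600 = 86 + 0.066667 + 0.003558 = 86.070225
  hemisphere W, so the sign is −
Point 5:
  Lat: 1′ + 17″ = 1.28333′; 14 + 1.28333/60 = 14.021389
  S ⇒ negate
  λ: 86° + 8/60 + 5.9/3600 = 86 + 0.133333 + 0.001639 = 86.134972
  E ⇒ keep positive
Point 6:
  Latitude: 57′ + 47.31″ = 57.78850′; 21 + 57.78850/60 = 21.963142
  S ⇒ negate
  Lon: 132 + 8/60 + 45/3600 = 132.145833
  W ⇒ negate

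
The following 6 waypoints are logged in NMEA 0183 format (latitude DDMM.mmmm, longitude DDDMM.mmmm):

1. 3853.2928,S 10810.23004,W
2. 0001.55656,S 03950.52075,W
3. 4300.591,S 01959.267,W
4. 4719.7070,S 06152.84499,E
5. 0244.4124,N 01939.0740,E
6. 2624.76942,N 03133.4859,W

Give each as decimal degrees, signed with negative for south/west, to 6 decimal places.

Point 1:
  φ: degrees = first 2 digits = 38, minutes = 53.2928; 38 + 53.2928/60 = 38.8882133
  hemisphere S, so the sign is −
  Lon: split at 3 digits → 108° and 10.23004′; 108 + 10.23004/60 = 108.1705007
  W → negative
Point 2:
  φ: degrees = first 2 digits = 0, minutes = 1.55656; 0 + 1.55656/60 = 0.0259427
  S ⇒ negate
  λ: degrees = first 3 digits = 39, minutes = 50.52075; 39 + 50.52075/60 = 39.8420125
  W → negative
Point 3:
  Latitude: split at 2 digits → 43° and 0.591′; 43 + 0.591/60 = 43.0098500
  S ⇒ negate
  Longitude: degrees = first 3 digits = 19, minutes = 59.267; 19 + 59.267/60 = 19.9877833
  W ⇒ negate
Point 4:
  Latitude: degrees = first 2 digits = 47, minutes = 19.707; 47 + 19.707/60 = 47.3284500
  S → negative
  λ: split at 3 digits → 061° and 52.84499′; 61 + 52.84499/60 = 61.8807498
  E ⇒ keep positive
Point 5:
  φ: split at 2 digits → 02° and 44.4124′; 2 + 44.4124/60 = 2.7402067
  N → positive
  λ: split at 3 digits → 019° and 39.074′; 19 + 39.074/60 = 19.6512333
  E → positive
Point 6:
  Latitude: degrees = first 2 digits = 26, minutes = 24.76942; 26 + 24.76942/60 = 26.4128237
  N → positive
  Lon: split at 3 digits → 031° and 33.4859′; 31 + 33.4859/60 = 31.5580983
  hemisphere W, so the sign is −

1. -38.888213, -108.170501
2. -0.025943, -39.842013
3. -43.009850, -19.987783
4. -47.328450, 61.880750
5. 2.740207, 19.651233
6. 26.412824, -31.558098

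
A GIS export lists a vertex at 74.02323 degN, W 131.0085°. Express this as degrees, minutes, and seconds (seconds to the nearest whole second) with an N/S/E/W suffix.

74°01′24″ N, 131°00′31″ W

φ: 0.023230 × 60 = 1.39380′ → 1′, remainder × 60 = 23.63″
Longitude: 0.008500° → 0.51000′; 0.51000 × 60 = 30.60″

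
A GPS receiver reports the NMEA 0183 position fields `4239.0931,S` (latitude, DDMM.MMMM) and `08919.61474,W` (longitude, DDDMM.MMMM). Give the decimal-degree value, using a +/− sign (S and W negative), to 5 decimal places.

Lat: degrees = first 2 digits = 42, minutes = 39.0931; 42 + 39.0931/60 = 42.651552
S ⇒ negate
Lon: degrees = first 3 digits = 89, minutes = 19.61474; 89 + 19.61474/60 = 89.326912
W → negative

-42.65155, -89.32691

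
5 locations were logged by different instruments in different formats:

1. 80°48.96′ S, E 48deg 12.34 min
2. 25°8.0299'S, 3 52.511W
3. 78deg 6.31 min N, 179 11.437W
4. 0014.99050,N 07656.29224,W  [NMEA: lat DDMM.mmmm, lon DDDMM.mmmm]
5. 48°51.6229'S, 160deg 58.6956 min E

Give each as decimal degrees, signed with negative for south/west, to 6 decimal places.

Point 1:
  φ: 48.96′ = 0.816000°; total 80.8160000
  hemisphere S, so the sign is −
  Longitude: 12.34′ = 0.205667°; total 48.2056667
  E ⇒ keep positive
Point 2:
  Lat: 25 + 8.0299/60 = 25.1338317
  S ⇒ negate
  λ: 52.511′ = 0.875183°; total 3.8751833
  W ⇒ negate
Point 3:
  φ: 78 + 6.31/60 = 78.1051667
  N → positive
  Lon: 179 + 11.437/60 = 179.1906167
  W ⇒ negate
Point 4:
  φ: degrees = first 2 digits = 0, minutes = 14.9905; 0 + 14.9905/60 = 0.2498417
  N ⇒ keep positive
  Longitude: degrees = first 3 digits = 76, minutes = 56.29224; 76 + 56.29224/60 = 76.9382040
  hemisphere W, so the sign is −
Point 5:
  Lat: 48 + 51.6229/60 = 48.8603817
  S ⇒ negate
  Longitude: 160 + 58.6956/60 = 160.9782600
  E → positive

1. -80.816000, 48.205667
2. -25.133832, -3.875183
3. 78.105167, -179.190617
4. 0.249842, -76.938204
5. -48.860382, 160.978260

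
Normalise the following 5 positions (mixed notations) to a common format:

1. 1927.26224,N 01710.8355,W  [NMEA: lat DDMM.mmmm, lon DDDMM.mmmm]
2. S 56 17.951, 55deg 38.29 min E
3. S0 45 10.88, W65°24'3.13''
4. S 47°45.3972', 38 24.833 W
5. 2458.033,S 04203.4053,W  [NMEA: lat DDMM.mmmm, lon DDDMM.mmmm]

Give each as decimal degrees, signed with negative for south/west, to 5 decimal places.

1. 19.45437, -17.18059
2. -56.29918, 55.63817
3. -0.75302, -65.40087
4. -47.75662, -38.41388
5. -24.96722, -42.05676

Point 1:
  φ: split at 2 digits → 19° and 27.26224′; 19 + 27.26224/60 = 19.454371
  N ⇒ keep positive
  Longitude: degrees = first 3 digits = 17, minutes = 10.8355; 17 + 10.8355/60 = 17.180592
  W ⇒ negate
Point 2:
  φ: 17.951′ = 0.299183°; total 56.299183
  S → negative
  Longitude: 55 + 38.29/60 = 55.638167
  E → positive
Point 3:
  Latitude: 0 + 45/60 + 10.88/3600 = 0.753022
  S → negative
  λ: 24′ + 3.13″ = 24.05217′; 65 + 24.05217/60 = 65.400869
  W ⇒ negate
Point 4:
  Lat: 45.3972′ = 0.756620°; total 47.756620
  hemisphere S, so the sign is −
  λ: 24.833′ = 0.413883°; total 38.413883
  W ⇒ negate
Point 5:
  Latitude: degrees = first 2 digits = 24, minutes = 58.033; 24 + 58.033/60 = 24.967217
  S → negative
  λ: split at 3 digits → 042° and 3.4053′; 42 + 3.4053/60 = 42.056755
  W ⇒ negate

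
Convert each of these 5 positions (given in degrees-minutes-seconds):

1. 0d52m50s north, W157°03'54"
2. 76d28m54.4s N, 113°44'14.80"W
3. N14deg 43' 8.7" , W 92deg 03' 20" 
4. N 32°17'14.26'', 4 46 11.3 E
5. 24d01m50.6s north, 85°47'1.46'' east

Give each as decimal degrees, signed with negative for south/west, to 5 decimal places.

1. 0.88056, -157.06500
2. 76.48178, -113.73744
3. 14.71908, -92.05556
4. 32.28729, 4.76981
5. 24.03072, 85.78374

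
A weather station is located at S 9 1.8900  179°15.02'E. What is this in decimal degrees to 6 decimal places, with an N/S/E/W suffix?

9.031500° S, 179.250333° E

Lat: 1.89′ = 0.031500°; total 9.0315000
Lon: 15.02′ = 0.250333°; total 179.2503333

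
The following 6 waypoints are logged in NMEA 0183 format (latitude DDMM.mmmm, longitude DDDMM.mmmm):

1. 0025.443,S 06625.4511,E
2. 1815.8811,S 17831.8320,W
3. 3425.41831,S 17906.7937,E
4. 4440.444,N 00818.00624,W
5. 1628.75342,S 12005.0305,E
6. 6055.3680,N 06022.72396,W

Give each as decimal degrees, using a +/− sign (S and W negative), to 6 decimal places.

1. -0.424050, 66.424185
2. -18.264685, -178.530533
3. -34.423639, 179.113228
4. 44.674067, -8.300104
5. -16.479224, 120.083842
6. 60.922800, -60.378733

Point 1:
  φ: degrees = first 2 digits = 0, minutes = 25.443; 0 + 25.443/60 = 0.4240500
  S ⇒ negate
  Lon: degrees = first 3 digits = 66, minutes = 25.4511; 66 + 25.4511/60 = 66.4241850
  E → positive
Point 2:
  φ: degrees = first 2 digits = 18, minutes = 15.8811; 18 + 15.8811/60 = 18.2646850
  hemisphere S, so the sign is −
  λ: degrees = first 3 digits = 178, minutes = 31.832; 178 + 31.832/60 = 178.5305333
  W ⇒ negate
Point 3:
  Lat: degrees = first 2 digits = 34, minutes = 25.41831; 34 + 25.41831/60 = 34.4236385
  hemisphere S, so the sign is −
  Longitude: degrees = first 3 digits = 179, minutes = 6.7937; 179 + 6.7937/60 = 179.1132283
  E → positive
Point 4:
  φ: degrees = first 2 digits = 44, minutes = 40.444; 44 + 40.444/60 = 44.6740667
  N ⇒ keep positive
  λ: degrees = first 3 digits = 8, minutes = 18.00624; 8 + 18.00624/60 = 8.3001040
  W → negative
Point 5:
  φ: split at 2 digits → 16° and 28.75342′; 16 + 28.75342/60 = 16.4792237
  S → negative
  λ: split at 3 digits → 120° and 5.0305′; 120 + 5.0305/60 = 120.0838417
  E ⇒ keep positive
Point 6:
  φ: split at 2 digits → 60° and 55.368′; 60 + 55.368/60 = 60.9228000
  N ⇒ keep positive
  Lon: split at 3 digits → 060° and 22.72396′; 60 + 22.72396/60 = 60.3787327
  W ⇒ negate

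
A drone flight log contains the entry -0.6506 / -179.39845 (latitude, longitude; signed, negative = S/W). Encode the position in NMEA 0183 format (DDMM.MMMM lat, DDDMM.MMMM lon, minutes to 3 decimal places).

Latitude is negative → S; |value| = 0.650600
Latitude: minutes = (0.650600 − 0) × 60 = 39.03600
Longitude is negative → W; |value| = 179.398450
Lon: 179° + 0.398450 × 60 = 179° 23.90700′

0039.036,S / 17923.907,W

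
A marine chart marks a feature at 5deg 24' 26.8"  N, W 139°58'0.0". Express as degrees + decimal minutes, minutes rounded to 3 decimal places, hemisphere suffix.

φ: seconds/60 = 0.44667; minutes = 24 + 0.44667 = 24.44667
λ: 58 + 0/60 = 58.00000′

5° 24.447′ N, 139° 58.000′ W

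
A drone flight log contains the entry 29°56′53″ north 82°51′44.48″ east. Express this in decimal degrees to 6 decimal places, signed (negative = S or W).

29.948056, 82.862356

φ: 29° + 56/60 + 53/3600 = 29 + 0.933333 + 0.014722 = 29.9480556
N ⇒ keep positive
Longitude: 51′ + 44.48″ = 51.74133′; 82 + 51.74133/60 = 82.8623556
E ⇒ keep positive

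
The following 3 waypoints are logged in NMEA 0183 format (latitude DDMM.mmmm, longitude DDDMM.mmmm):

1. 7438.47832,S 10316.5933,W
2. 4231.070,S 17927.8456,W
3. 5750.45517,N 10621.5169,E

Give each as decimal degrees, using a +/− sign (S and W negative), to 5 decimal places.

Point 1:
  φ: degrees = first 2 digits = 74, minutes = 38.47832; 74 + 38.47832/60 = 74.641305
  hemisphere S, so the sign is −
  λ: degrees = first 3 digits = 103, minutes = 16.5933; 103 + 16.5933/60 = 103.276555
  W ⇒ negate
Point 2:
  Lat: split at 2 digits → 42° and 31.07′; 42 + 31.07/60 = 42.517833
  hemisphere S, so the sign is −
  λ: split at 3 digits → 179° and 27.8456′; 179 + 27.8456/60 = 179.464093
  W → negative
Point 3:
  Lat: split at 2 digits → 57° and 50.45517′; 57 + 50.45517/60 = 57.840920
  N → positive
  Longitude: split at 3 digits → 106° and 21.5169′; 106 + 21.5169/60 = 106.358615
  E ⇒ keep positive

1. -74.64131, -103.27656
2. -42.51783, -179.46409
3. 57.84092, 106.35862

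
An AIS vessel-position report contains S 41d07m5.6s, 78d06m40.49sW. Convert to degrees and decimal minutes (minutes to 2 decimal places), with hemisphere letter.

Lat: 7 + 5.6/60 = 7.0933′
λ: seconds/60 = 0.67483; minutes = 6 + 0.67483 = 6.6748

41° 7.09′ S, 78° 6.67′ W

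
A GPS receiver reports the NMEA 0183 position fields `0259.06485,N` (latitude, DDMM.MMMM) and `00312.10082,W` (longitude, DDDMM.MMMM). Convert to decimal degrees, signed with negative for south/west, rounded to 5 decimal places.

φ: split at 2 digits → 02° and 59.06485′; 2 + 59.06485/60 = 2.984414
N → positive
Longitude: split at 3 digits → 003° and 12.10082′; 3 + 12.10082/60 = 3.201680
W → negative

2.98441, -3.20168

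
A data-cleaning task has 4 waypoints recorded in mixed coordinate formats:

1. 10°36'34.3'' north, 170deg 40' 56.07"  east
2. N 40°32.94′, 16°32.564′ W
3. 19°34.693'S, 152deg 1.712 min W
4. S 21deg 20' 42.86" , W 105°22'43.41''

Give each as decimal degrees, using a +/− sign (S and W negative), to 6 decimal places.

Point 1:
  Latitude: 36′ + 34.3″ = 36.57167′; 10 + 36.57167/60 = 10.6095278
  N → positive
  Longitude: 170° + 40/60 + 56.07/3600 = 170 + 0.666667 + 0.015575 = 170.6822417
  E ⇒ keep positive
Point 2:
  φ: 32.94′ = 0.549000°; total 40.5490000
  N → positive
  Longitude: 16 + 32.564/60 = 16.5427333
  W ⇒ negate
Point 3:
  Lat: 34.693′ = 0.578217°; total 19.5782167
  S ⇒ negate
  λ: 1.712′ = 0.028533°; total 152.0285333
  hemisphere W, so the sign is −
Point 4:
  Lat: 21 + 20/60 + 42.86/3600 = 21.3452389
  S ⇒ negate
  Lon: 105 + 22/60 + 43.41/3600 = 105.3787250
  W → negative

1. 10.609528, 170.682242
2. 40.549000, -16.542733
3. -19.578217, -152.028533
4. -21.345239, -105.378725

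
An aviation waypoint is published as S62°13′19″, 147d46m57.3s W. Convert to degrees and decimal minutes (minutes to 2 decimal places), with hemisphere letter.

62° 13.32′ S, 147° 46.96′ W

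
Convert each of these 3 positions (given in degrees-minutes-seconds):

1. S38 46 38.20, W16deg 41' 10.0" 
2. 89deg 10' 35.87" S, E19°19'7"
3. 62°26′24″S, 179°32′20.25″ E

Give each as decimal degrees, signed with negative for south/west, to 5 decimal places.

1. -38.77728, -16.68611
2. -89.17663, 19.31861
3. -62.44000, 179.53896

Point 1:
  φ: 38° + 46/60 + 38.2/3600 = 38 + 0.766667 + 0.010611 = 38.777278
  hemisphere S, so the sign is −
  Lon: 16° + 41/60 + 10/3600 = 16 + 0.683333 + 0.002778 = 16.686111
  W → negative
Point 2:
  Latitude: 89 + 10/60 + 35.87/3600 = 89.176631
  S ⇒ negate
  Lon: 19′ + 7″ = 19.11667′; 19 + 19.11667/60 = 19.318611
  E ⇒ keep positive
Point 3:
  Lat: 62 + 26/60 + 24/3600 = 62.440000
  hemisphere S, so the sign is −
  λ: 179° + 32/60 + 20.25/3600 = 179 + 0.533333 + 0.005625 = 179.538958
  E ⇒ keep positive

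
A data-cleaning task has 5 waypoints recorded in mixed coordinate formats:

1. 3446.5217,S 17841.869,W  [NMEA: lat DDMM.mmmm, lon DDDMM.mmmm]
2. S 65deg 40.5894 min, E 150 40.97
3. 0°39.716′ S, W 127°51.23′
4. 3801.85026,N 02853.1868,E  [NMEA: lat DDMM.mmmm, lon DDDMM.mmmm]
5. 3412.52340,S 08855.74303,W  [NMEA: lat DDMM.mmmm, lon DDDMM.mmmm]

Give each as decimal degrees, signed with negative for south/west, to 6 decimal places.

1. -34.775362, -178.697817
2. -65.676490, 150.682833
3. -0.661933, -127.853833
4. 38.030838, 28.886447
5. -34.208723, -88.929051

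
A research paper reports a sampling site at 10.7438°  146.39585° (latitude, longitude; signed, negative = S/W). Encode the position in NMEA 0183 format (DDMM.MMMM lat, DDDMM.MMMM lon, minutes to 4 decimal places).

1044.6280,N / 14623.7510,E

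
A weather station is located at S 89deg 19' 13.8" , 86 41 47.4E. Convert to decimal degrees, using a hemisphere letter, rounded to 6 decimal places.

89.320500° S, 86.696500° E

Latitude: 19′ + 13.8″ = 19.23000′; 89 + 19.23000/60 = 89.3205000
Lon: 41′ + 47.4″ = 41.79000′; 86 + 41.79000/60 = 86.6965000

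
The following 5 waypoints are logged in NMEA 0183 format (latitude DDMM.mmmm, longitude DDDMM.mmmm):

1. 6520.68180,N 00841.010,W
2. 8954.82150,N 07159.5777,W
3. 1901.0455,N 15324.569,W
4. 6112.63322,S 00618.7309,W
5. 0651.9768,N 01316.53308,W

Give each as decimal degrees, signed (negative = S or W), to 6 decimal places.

Point 1:
  Lat: degrees = first 2 digits = 65, minutes = 20.6818; 65 + 20.6818/60 = 65.3446967
  N ⇒ keep positive
  Lon: degrees = first 3 digits = 8, minutes = 41.01; 8 + 41.01/60 = 8.6835000
  hemisphere W, so the sign is −
Point 2:
  Lat: degrees = first 2 digits = 89, minutes = 54.8215; 89 + 54.8215/60 = 89.9136917
  N ⇒ keep positive
  Lon: degrees = first 3 digits = 71, minutes = 59.5777; 71 + 59.5777/60 = 71.9929617
  W → negative
Point 3:
  φ: degrees = first 2 digits = 19, minutes = 1.0455; 19 + 1.0455/60 = 19.0174250
  N ⇒ keep positive
  Longitude: degrees = first 3 digits = 153, minutes = 24.569; 153 + 24.569/60 = 153.4094833
  W → negative
Point 4:
  Latitude: degrees = first 2 digits = 61, minutes = 12.63322; 61 + 12.63322/60 = 61.2105537
  hemisphere S, so the sign is −
  Longitude: split at 3 digits → 006° and 18.7309′; 6 + 18.7309/60 = 6.3121817
  W → negative
Point 5:
  Lat: degrees = first 2 digits = 6, minutes = 51.9768; 6 + 51.9768/60 = 6.8662800
  N → positive
  λ: degrees = first 3 digits = 13, minutes = 16.53308; 13 + 16.53308/60 = 13.2755513
  hemisphere W, so the sign is −

1. 65.344697, -8.683500
2. 89.913692, -71.992962
3. 19.017425, -153.409483
4. -61.210554, -6.312182
5. 6.866280, -13.275551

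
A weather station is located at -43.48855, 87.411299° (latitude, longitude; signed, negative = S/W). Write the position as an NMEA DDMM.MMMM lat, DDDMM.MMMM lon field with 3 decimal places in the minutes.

4329.313,S / 08724.678,E

Latitude is negative → S; |value| = 43.488550
φ: 43° + 0.488550 × 60 = 43° 29.31300′
λ: minutes = (87.411299 − 87) × 60 = 24.67794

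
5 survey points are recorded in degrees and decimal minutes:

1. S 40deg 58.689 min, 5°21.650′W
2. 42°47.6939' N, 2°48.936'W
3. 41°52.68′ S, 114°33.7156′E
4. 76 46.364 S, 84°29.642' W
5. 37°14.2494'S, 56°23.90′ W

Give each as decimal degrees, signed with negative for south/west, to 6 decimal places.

Point 1:
  φ: 58.689′ = 0.978150°; total 40.9781500
  S ⇒ negate
  λ: 21.65′ = 0.360833°; total 5.3608333
  W → negative
Point 2:
  Latitude: 47.6939′ = 0.794898°; total 42.7948983
  N → positive
  λ: 48.936′ = 0.815600°; total 2.8156000
  W → negative
Point 3:
  φ: 52.68′ = 0.878000°; total 41.8780000
  S → negative
  λ: 114 + 33.7156/60 = 114.5619267
  E ⇒ keep positive
Point 4:
  Latitude: 46.364′ = 0.772733°; total 76.7727333
  S ⇒ negate
  Longitude: 84 + 29.642/60 = 84.4940333
  W → negative
Point 5:
  Lat: 14.2494′ = 0.237490°; total 37.2374900
  hemisphere S, so the sign is −
  Lon: 23.9′ = 0.398333°; total 56.3983333
  hemisphere W, so the sign is −

1. -40.978150, -5.360833
2. 42.794898, -2.815600
3. -41.878000, 114.561927
4. -76.772733, -84.494033
5. -37.237490, -56.398333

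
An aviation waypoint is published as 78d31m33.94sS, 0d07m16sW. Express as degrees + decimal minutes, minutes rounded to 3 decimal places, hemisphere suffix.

φ: 31 + 33.94/60 = 31.56567′
Longitude: 7 + 16/60 = 7.26667′

78° 31.566′ S, 0° 7.267′ W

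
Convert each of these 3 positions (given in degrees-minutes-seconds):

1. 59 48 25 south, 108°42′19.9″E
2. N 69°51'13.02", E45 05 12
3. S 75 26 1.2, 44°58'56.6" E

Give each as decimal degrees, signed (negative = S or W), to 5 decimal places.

Point 1:
  Lat: 48′ + 25″ = 48.41667′; 59 + 48.41667/60 = 59.806944
  S ⇒ negate
  λ: 108 + 42/60 + 19.9/3600 = 108.705528
  E → positive
Point 2:
  Latitude: 69° + 51/60 + 13.02/3600 = 69 + 0.850000 + 0.003617 = 69.853617
  N ⇒ keep positive
  Lon: 5′ + 12″ = 5.20000′; 45 + 5.20000/60 = 45.086667
  E ⇒ keep positive
Point 3:
  φ: 75° + 26/60 + 1.2/3600 = 75 + 0.433333 + 0.000333 = 75.433667
  S ⇒ negate
  Lon: 44° + 58/60 + 56.6/3600 = 44 + 0.966667 + 0.015722 = 44.982389
  E ⇒ keep positive

1. -59.80694, 108.70553
2. 69.85362, 45.08667
3. -75.43367, 44.98239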